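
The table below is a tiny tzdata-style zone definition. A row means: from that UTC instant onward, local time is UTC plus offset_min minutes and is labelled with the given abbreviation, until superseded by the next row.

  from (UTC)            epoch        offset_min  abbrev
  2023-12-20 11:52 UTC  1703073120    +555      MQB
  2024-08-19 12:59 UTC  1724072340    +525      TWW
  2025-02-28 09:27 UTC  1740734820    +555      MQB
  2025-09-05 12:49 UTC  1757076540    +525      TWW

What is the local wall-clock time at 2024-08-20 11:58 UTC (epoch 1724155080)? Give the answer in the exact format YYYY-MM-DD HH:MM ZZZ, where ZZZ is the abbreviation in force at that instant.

2024-08-20 20:43 TWW

Query: 2024-08-20 11:58 UTC
Rule 2/4 (TWW, +08:45): 2024-08-19 12:59 UTC ≤ query < 2025-02-28 09:27 UTC
11·60 + 58 + 525 = 1243 min
1243 = 0·1440 + 1243; 1243 = 20·60 + 43 → 20:43, same day
→ 2024-08-20 20:43 TWW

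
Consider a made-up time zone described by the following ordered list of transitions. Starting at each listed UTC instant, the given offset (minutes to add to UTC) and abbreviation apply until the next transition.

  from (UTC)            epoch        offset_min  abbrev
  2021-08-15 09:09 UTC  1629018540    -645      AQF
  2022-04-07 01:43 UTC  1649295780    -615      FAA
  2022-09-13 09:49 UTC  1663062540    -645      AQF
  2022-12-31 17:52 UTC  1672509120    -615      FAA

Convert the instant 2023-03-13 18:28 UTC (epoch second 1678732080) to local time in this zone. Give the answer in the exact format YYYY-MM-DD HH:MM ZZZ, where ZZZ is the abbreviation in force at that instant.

Query: 2023-03-13 18:28 UTC
Rule 4/4 (FAA, -10:15): 2022-12-31 17:52 UTC ≤ query < +∞
18·60 + 28 - 615 = 493 min
493 = 0·1440 + 493; 493 = 8·60 + 13 → 08:13, same day
→ 2023-03-13 08:13 FAA

2023-03-13 08:13 FAA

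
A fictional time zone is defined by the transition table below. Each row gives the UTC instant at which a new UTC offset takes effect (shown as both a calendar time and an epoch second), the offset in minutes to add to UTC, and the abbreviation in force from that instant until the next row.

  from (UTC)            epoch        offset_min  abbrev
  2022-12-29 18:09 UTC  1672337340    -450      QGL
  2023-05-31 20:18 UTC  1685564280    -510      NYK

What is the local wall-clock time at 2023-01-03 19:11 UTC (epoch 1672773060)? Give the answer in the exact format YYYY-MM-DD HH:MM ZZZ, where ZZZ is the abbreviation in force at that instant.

2023-01-03 11:41 QGL

Query: 2023-01-03 19:11 UTC
Rule 1/2 (QGL, -07:30): 2022-12-29 18:09 UTC ≤ query < 2023-05-31 20:18 UTC
19·60 + 11 - 450 = 701 min
701 = 0·1440 + 701; 701 = 11·60 + 41 → 11:41, same day
→ 2023-01-03 11:41 QGL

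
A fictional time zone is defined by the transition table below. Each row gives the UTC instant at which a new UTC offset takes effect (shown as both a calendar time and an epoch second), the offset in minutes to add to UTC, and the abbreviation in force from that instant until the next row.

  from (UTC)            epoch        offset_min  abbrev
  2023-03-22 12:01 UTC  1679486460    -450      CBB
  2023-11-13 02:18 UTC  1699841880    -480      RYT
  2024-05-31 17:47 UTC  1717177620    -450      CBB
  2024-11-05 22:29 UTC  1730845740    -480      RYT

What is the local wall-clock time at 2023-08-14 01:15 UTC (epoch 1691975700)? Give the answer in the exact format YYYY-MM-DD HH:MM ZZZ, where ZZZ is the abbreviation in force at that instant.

2023-08-13 17:45 CBB

Query: 2023-08-14 01:15 UTC
Rule 1/4 (CBB, -07:30): 2023-03-22 12:01 UTC ≤ query < 2023-11-13 02:18 UTC
1·60 + 15 - 450 = -375 min
-375 = -1·1440 + 1065; 1065 = 17·60 + 45 → 17:45, 2023-08-14 - 1 day = 2023-08-13
→ 2023-08-13 17:45 CBB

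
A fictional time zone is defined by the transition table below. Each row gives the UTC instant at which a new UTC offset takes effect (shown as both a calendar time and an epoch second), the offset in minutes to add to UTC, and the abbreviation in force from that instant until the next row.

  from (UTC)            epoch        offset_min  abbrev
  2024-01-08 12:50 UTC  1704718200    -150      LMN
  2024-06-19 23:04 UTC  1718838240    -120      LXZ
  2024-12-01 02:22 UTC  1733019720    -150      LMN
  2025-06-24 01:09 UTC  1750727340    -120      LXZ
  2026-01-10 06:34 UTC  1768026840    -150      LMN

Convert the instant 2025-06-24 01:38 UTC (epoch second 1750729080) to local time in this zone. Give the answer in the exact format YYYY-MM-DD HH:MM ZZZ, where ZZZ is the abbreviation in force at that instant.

2025-06-23 23:38 LXZ

Query: 2025-06-24 01:38 UTC
Rule 4/5 (LXZ, -02:00): 2025-06-24 01:09 UTC ≤ query < 2026-01-10 06:34 UTC
1·60 + 38 - 120 = -22 min
-22 = -1·1440 + 1418; 1418 = 23·60 + 38 → 23:38, 2025-06-24 - 1 day = 2025-06-23
→ 2025-06-23 23:38 LXZ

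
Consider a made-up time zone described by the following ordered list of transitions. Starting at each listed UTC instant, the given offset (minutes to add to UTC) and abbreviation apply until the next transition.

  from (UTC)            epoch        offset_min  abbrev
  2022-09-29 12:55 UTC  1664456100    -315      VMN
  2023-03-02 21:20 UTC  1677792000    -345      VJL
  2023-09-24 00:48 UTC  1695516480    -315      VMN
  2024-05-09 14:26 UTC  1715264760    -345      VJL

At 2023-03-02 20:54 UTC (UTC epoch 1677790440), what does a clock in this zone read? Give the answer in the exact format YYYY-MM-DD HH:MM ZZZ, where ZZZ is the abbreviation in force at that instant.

2023-03-02 15:39 VMN

Query: 2023-03-02 20:54 UTC
Rule 1/4 (VMN, -05:15): 2022-09-29 12:55 UTC ≤ query < 2023-03-02 21:20 UTC
20·60 + 54 - 315 = 939 min
939 = 0·1440 + 939; 939 = 15·60 + 39 → 15:39, same day
→ 2023-03-02 15:39 VMN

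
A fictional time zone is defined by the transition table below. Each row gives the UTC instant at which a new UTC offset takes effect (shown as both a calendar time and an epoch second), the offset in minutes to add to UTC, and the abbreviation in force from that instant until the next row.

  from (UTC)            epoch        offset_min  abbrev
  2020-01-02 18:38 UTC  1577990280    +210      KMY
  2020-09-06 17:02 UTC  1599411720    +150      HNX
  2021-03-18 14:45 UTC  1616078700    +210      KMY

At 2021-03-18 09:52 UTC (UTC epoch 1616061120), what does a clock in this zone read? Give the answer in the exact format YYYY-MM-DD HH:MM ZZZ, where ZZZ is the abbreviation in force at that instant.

2021-03-18 12:22 HNX

Query: 2021-03-18 09:52 UTC
Rule 2/3 (HNX, +02:30): 2020-09-06 17:02 UTC ≤ query < 2021-03-18 14:45 UTC
9·60 + 52 + 150 = 742 min
742 = 0·1440 + 742; 742 = 12·60 + 22 → 12:22, same day
→ 2021-03-18 12:22 HNX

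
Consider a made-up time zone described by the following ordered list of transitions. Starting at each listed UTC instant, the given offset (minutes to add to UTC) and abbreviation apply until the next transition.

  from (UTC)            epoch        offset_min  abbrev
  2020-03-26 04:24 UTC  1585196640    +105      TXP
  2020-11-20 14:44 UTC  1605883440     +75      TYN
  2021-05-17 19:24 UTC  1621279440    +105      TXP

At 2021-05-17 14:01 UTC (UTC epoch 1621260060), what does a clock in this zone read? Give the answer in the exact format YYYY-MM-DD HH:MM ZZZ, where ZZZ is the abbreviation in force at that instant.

2021-05-17 15:16 TYN

Query: 2021-05-17 14:01 UTC
Rule 2/3 (TYN, +01:15): 2020-11-20 14:44 UTC ≤ query < 2021-05-17 19:24 UTC
14·60 + 1 + 75 = 916 min
916 = 0·1440 + 916; 916 = 15·60 + 16 → 15:16, same day
→ 2021-05-17 15:16 TYN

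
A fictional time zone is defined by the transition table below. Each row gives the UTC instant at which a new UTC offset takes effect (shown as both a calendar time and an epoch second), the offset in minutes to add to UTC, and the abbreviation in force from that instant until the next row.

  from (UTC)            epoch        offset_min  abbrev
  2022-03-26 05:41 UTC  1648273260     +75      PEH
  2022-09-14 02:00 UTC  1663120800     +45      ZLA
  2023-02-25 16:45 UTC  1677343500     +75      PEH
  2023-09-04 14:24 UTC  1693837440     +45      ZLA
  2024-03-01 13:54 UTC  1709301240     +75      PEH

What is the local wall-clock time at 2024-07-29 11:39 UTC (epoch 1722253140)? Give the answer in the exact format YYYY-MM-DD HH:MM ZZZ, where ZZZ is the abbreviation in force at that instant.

2024-07-29 12:54 PEH

Query: 2024-07-29 11:39 UTC
Rule 5/5 (PEH, +01:15): 2024-03-01 13:54 UTC ≤ query < +∞
11·60 + 39 + 75 = 774 min
774 = 0·1440 + 774; 774 = 12·60 + 54 → 12:54, same day
→ 2024-07-29 12:54 PEH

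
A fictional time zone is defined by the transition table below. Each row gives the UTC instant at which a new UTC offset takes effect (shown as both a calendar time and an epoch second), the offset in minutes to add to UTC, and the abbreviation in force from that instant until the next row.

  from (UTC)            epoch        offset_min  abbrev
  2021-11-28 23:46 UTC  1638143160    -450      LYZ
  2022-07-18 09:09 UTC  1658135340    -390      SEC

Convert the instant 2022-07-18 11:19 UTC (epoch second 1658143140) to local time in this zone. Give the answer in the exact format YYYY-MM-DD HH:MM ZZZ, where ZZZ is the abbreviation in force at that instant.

Query: 2022-07-18 11:19 UTC
Rule 2/2 (SEC, -06:30): 2022-07-18 09:09 UTC ≤ query < +∞
11·60 + 19 - 390 = 289 min
289 = 0·1440 + 289; 289 = 4·60 + 49 → 04:49, same day
→ 2022-07-18 04:49 SEC

2022-07-18 04:49 SEC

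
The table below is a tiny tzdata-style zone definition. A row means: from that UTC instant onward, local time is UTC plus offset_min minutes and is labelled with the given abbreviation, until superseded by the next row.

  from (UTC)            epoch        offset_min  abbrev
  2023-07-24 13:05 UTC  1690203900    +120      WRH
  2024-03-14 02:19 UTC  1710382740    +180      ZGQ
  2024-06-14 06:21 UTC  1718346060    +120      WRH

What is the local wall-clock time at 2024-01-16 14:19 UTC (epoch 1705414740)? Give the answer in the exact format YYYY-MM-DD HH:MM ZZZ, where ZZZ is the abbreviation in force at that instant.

2024-01-16 16:19 WRH

Query: 2024-01-16 14:19 UTC
Rule 1/3 (WRH, +02:00): 2023-07-24 13:05 UTC ≤ query < 2024-03-14 02:19 UTC
14·60 + 19 + 120 = 979 min
979 = 0·1440 + 979; 979 = 16·60 + 19 → 16:19, same day
→ 2024-01-16 16:19 WRH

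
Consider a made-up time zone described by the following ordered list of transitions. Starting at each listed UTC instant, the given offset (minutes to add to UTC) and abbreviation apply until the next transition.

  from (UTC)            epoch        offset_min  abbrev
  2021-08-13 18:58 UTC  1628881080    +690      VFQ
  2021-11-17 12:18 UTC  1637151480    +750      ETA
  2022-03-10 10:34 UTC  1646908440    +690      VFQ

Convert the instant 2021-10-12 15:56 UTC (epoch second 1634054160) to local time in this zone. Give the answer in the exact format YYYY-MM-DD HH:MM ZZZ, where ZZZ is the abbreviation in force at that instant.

2021-10-13 03:26 VFQ

Query: 2021-10-12 15:56 UTC
Rule 1/3 (VFQ, +11:30): 2021-08-13 18:58 UTC ≤ query < 2021-11-17 12:18 UTC
15·60 + 56 + 690 = 1646 min
1646 = 1·1440 + 206; 206 = 3·60 + 26 → 03:26, 2021-10-12 + 1 day = 2021-10-13
→ 2021-10-13 03:26 VFQ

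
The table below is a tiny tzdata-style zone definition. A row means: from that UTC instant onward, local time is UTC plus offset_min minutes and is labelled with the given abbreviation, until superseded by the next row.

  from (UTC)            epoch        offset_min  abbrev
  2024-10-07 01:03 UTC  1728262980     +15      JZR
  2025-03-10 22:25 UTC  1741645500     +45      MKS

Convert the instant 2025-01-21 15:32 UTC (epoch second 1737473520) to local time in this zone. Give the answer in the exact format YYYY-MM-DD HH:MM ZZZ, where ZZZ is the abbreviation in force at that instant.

Query: 2025-01-21 15:32 UTC
Rule 1/2 (JZR, +00:15): 2024-10-07 01:03 UTC ≤ query < 2025-03-10 22:25 UTC
15·60 + 32 + 15 = 947 min
947 = 0·1440 + 947; 947 = 15·60 + 47 → 15:47, same day
→ 2025-01-21 15:47 JZR

2025-01-21 15:47 JZR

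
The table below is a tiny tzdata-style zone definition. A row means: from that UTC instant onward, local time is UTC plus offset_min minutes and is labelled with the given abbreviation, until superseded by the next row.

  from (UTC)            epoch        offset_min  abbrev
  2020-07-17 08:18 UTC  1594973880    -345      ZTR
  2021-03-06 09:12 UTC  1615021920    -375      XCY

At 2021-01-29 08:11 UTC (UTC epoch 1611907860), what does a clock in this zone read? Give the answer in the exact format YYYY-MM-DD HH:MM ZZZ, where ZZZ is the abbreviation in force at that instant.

Query: 2021-01-29 08:11 UTC
Rule 1/2 (ZTR, -05:45): 2020-07-17 08:18 UTC ≤ query < 2021-03-06 09:12 UTC
8·60 + 11 - 345 = 146 min
146 = 0·1440 + 146; 146 = 2·60 + 26 → 02:26, same day
→ 2021-01-29 02:26 ZTR

2021-01-29 02:26 ZTR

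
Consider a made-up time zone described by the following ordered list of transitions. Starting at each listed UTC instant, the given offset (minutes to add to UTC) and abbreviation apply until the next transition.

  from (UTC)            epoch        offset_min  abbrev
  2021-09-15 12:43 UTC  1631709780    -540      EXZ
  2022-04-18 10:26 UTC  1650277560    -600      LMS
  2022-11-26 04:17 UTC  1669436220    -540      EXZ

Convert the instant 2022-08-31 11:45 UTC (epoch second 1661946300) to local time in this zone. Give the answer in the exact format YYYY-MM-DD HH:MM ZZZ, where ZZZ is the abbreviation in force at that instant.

2022-08-31 01:45 LMS

Query: 2022-08-31 11:45 UTC
Rule 2/3 (LMS, -10:00): 2022-04-18 10:26 UTC ≤ query < 2022-11-26 04:17 UTC
11·60 + 45 - 600 = 105 min
105 = 0·1440 + 105; 105 = 1·60 + 45 → 01:45, same day
→ 2022-08-31 01:45 LMS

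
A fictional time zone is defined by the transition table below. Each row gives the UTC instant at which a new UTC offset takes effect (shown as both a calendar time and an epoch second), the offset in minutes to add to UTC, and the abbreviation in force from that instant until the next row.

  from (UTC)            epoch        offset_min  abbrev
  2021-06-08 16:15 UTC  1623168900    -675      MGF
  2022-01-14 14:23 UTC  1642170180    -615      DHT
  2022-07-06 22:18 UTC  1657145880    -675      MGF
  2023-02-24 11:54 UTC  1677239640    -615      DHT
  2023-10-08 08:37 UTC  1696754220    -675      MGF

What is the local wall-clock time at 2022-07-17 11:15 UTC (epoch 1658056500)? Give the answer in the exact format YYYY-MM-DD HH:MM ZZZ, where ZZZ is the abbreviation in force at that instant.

Query: 2022-07-17 11:15 UTC
Rule 3/5 (MGF, -11:15): 2022-07-06 22:18 UTC ≤ query < 2023-02-24 11:54 UTC
11·60 + 15 - 675 = 0 min
0 = 0·1440 + 0; 0 = 0·60 + 0 → 00:00, same day
→ 2022-07-17 00:00 MGF

2022-07-17 00:00 MGF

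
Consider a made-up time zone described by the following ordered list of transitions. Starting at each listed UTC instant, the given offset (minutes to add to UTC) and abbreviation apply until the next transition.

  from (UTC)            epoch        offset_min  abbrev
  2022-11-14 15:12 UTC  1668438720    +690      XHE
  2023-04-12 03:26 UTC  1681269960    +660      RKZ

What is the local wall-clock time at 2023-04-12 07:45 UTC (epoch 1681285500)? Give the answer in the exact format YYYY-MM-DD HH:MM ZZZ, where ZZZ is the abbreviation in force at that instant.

2023-04-12 18:45 RKZ

Query: 2023-04-12 07:45 UTC
Rule 2/2 (RKZ, +11:00): 2023-04-12 03:26 UTC ≤ query < +∞
7·60 + 45 + 660 = 1125 min
1125 = 0·1440 + 1125; 1125 = 18·60 + 45 → 18:45, same day
→ 2023-04-12 18:45 RKZ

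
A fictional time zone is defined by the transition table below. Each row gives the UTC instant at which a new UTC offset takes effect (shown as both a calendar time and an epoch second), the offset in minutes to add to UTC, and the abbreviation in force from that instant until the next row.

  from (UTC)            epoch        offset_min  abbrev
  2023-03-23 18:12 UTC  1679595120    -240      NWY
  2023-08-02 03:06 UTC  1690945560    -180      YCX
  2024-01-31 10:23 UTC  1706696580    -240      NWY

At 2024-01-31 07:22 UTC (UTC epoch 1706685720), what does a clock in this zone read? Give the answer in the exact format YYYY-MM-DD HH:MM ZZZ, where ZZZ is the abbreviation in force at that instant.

2024-01-31 04:22 YCX

Query: 2024-01-31 07:22 UTC
Rule 2/3 (YCX, -03:00): 2023-08-02 03:06 UTC ≤ query < 2024-01-31 10:23 UTC
7·60 + 22 - 180 = 262 min
262 = 0·1440 + 262; 262 = 4·60 + 22 → 04:22, same day
→ 2024-01-31 04:22 YCX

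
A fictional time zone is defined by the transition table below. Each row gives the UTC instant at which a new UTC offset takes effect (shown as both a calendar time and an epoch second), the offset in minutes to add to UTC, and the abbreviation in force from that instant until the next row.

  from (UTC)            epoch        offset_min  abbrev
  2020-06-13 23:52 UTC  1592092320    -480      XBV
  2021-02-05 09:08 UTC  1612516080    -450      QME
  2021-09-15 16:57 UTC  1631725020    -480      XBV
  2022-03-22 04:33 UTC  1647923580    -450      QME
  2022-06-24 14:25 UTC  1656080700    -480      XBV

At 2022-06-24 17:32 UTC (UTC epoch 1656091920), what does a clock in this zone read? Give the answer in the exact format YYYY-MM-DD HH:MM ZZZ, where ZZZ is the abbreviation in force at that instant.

2022-06-24 09:32 XBV

Query: 2022-06-24 17:32 UTC
Rule 5/5 (XBV, -08:00): 2022-06-24 14:25 UTC ≤ query < +∞
17·60 + 32 - 480 = 572 min
572 = 0·1440 + 572; 572 = 9·60 + 32 → 09:32, same day
→ 2022-06-24 09:32 XBV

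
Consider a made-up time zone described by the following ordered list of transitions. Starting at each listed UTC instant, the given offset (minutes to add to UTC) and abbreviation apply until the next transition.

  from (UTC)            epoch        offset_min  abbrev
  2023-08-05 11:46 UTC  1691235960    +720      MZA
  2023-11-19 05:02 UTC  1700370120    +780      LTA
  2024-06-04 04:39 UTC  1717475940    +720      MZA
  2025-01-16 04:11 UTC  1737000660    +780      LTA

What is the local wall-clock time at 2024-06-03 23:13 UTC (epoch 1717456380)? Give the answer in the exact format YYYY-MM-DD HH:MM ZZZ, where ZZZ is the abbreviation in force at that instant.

2024-06-04 12:13 LTA

Query: 2024-06-03 23:13 UTC
Rule 2/4 (LTA, +13:00): 2023-11-19 05:02 UTC ≤ query < 2024-06-04 04:39 UTC
23·60 + 13 + 780 = 2173 min
2173 = 1·1440 + 733; 733 = 12·60 + 13 → 12:13, 2024-06-03 + 1 day = 2024-06-04
→ 2024-06-04 12:13 LTA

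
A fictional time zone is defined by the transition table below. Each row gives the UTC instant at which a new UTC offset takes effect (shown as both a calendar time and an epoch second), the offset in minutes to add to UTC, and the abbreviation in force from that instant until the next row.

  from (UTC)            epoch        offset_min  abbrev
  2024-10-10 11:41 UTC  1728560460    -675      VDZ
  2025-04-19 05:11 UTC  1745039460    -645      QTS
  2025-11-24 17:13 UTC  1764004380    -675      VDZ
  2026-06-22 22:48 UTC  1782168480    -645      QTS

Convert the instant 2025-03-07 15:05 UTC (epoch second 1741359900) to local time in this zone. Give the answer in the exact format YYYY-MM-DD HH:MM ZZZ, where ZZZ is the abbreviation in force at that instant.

Query: 2025-03-07 15:05 UTC
Rule 1/4 (VDZ, -11:15): 2024-10-10 11:41 UTC ≤ query < 2025-04-19 05:11 UTC
15·60 + 5 - 675 = 230 min
230 = 0·1440 + 230; 230 = 3·60 + 50 → 03:50, same day
→ 2025-03-07 03:50 VDZ

2025-03-07 03:50 VDZ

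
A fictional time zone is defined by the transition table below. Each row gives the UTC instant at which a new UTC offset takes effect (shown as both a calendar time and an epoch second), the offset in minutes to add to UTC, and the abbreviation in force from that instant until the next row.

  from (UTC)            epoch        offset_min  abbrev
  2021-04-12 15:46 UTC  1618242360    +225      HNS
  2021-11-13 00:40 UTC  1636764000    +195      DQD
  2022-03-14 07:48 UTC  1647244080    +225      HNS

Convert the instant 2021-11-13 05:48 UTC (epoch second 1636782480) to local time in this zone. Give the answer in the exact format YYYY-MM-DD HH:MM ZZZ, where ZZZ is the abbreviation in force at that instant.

Query: 2021-11-13 05:48 UTC
Rule 2/3 (DQD, +03:15): 2021-11-13 00:40 UTC ≤ query < 2022-03-14 07:48 UTC
5·60 + 48 + 195 = 543 min
543 = 0·1440 + 543; 543 = 9·60 + 3 → 09:03, same day
→ 2021-11-13 09:03 DQD

2021-11-13 09:03 DQD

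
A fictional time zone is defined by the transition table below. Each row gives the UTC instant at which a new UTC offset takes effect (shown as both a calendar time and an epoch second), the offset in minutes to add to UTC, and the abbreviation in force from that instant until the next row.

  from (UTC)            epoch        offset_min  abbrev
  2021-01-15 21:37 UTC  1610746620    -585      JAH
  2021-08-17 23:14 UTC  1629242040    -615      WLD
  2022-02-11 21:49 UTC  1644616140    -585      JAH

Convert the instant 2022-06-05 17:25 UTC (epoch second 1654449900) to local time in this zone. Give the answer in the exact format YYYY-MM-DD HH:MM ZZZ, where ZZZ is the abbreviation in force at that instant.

2022-06-05 07:40 JAH

Query: 2022-06-05 17:25 UTC
Rule 3/3 (JAH, -09:45): 2022-02-11 21:49 UTC ≤ query < +∞
17·60 + 25 - 585 = 460 min
460 = 0·1440 + 460; 460 = 7·60 + 40 → 07:40, same day
→ 2022-06-05 07:40 JAH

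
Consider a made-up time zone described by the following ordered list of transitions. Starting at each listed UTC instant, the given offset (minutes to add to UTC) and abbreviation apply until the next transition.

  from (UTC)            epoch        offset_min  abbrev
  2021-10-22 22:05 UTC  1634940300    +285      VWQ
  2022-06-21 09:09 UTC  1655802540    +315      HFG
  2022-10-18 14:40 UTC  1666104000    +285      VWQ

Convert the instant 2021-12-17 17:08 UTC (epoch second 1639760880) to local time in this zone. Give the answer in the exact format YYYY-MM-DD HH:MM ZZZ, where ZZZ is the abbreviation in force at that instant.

Query: 2021-12-17 17:08 UTC
Rule 1/3 (VWQ, +04:45): 2021-10-22 22:05 UTC ≤ query < 2022-06-21 09:09 UTC
17·60 + 8 + 285 = 1313 min
1313 = 0·1440 + 1313; 1313 = 21·60 + 53 → 21:53, same day
→ 2021-12-17 21:53 VWQ

2021-12-17 21:53 VWQ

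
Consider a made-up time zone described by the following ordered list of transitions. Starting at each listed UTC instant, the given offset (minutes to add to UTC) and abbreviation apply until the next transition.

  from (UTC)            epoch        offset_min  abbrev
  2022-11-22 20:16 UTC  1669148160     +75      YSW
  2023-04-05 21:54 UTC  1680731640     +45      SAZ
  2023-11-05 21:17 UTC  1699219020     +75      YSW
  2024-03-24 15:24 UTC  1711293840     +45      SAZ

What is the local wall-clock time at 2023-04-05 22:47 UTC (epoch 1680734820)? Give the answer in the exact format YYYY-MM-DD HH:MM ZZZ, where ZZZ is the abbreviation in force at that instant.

2023-04-05 23:32 SAZ

Query: 2023-04-05 22:47 UTC
Rule 2/4 (SAZ, +00:45): 2023-04-05 21:54 UTC ≤ query < 2023-11-05 21:17 UTC
22·60 + 47 + 45 = 1412 min
1412 = 0·1440 + 1412; 1412 = 23·60 + 32 → 23:32, same day
→ 2023-04-05 23:32 SAZ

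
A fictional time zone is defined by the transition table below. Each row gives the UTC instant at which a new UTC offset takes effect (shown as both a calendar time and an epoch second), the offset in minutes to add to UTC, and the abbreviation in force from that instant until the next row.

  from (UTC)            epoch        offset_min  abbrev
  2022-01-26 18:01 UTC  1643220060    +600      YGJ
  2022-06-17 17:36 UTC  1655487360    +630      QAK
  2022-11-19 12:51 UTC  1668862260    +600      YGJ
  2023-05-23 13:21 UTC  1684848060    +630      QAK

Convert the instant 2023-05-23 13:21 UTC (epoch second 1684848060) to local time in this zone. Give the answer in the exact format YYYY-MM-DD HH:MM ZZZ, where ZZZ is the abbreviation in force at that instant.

Query: 2023-05-23 13:21 UTC
Rule 4/4 (QAK, +10:30): 2023-05-23 13:21 UTC ≤ query < +∞
13·60 + 21 + 630 = 1431 min
1431 = 0·1440 + 1431; 1431 = 23·60 + 51 → 23:51, same day
→ 2023-05-23 23:51 QAK

2023-05-23 23:51 QAK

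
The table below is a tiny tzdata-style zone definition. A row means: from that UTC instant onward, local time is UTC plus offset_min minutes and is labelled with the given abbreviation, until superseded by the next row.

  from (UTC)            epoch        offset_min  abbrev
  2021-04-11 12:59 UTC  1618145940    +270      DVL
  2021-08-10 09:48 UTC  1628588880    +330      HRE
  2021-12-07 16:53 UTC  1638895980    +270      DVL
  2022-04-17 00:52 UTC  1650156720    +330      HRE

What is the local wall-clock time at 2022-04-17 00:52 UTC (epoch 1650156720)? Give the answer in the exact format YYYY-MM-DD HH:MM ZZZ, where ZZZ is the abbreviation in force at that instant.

2022-04-17 06:22 HRE

Query: 2022-04-17 00:52 UTC
Rule 4/4 (HRE, +05:30): 2022-04-17 00:52 UTC ≤ query < +∞
0·60 + 52 + 330 = 382 min
382 = 0·1440 + 382; 382 = 6·60 + 22 → 06:22, same day
→ 2022-04-17 06:22 HRE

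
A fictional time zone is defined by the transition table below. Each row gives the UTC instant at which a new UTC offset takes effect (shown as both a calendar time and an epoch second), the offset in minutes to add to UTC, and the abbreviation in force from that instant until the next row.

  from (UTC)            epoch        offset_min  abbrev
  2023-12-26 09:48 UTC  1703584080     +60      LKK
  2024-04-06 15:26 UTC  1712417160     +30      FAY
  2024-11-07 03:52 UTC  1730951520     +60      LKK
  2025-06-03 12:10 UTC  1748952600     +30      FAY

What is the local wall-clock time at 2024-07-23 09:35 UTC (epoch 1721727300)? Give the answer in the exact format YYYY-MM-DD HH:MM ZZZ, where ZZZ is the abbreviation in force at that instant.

Query: 2024-07-23 09:35 UTC
Rule 2/4 (FAY, +00:30): 2024-04-06 15:26 UTC ≤ query < 2024-11-07 03:52 UTC
9·60 + 35 + 30 = 605 min
605 = 0·1440 + 605; 605 = 10·60 + 5 → 10:05, same day
→ 2024-07-23 10:05 FAY

2024-07-23 10:05 FAY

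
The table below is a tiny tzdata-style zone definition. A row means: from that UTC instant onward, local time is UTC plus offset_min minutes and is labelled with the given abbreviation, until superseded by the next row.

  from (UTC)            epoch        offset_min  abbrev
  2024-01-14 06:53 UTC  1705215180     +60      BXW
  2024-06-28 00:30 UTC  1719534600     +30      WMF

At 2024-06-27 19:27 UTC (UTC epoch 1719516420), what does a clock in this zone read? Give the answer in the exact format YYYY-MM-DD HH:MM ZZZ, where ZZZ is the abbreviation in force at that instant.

2024-06-27 20:27 BXW

Query: 2024-06-27 19:27 UTC
Rule 1/2 (BXW, +01:00): 2024-01-14 06:53 UTC ≤ query < 2024-06-28 00:30 UTC
19·60 + 27 + 60 = 1227 min
1227 = 0·1440 + 1227; 1227 = 20·60 + 27 → 20:27, same day
→ 2024-06-27 20:27 BXW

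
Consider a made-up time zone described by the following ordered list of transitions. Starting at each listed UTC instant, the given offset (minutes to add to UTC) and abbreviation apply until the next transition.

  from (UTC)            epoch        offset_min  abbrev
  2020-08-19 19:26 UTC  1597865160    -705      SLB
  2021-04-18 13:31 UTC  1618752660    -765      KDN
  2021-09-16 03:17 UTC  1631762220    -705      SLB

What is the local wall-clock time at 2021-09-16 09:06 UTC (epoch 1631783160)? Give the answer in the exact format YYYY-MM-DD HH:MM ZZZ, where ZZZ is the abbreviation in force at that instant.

Query: 2021-09-16 09:06 UTC
Rule 3/3 (SLB, -11:45): 2021-09-16 03:17 UTC ≤ query < +∞
9·60 + 6 - 705 = -159 min
-159 = -1·1440 + 1281; 1281 = 21·60 + 21 → 21:21, 2021-09-16 - 1 day = 2021-09-15
→ 2021-09-15 21:21 SLB

2021-09-15 21:21 SLB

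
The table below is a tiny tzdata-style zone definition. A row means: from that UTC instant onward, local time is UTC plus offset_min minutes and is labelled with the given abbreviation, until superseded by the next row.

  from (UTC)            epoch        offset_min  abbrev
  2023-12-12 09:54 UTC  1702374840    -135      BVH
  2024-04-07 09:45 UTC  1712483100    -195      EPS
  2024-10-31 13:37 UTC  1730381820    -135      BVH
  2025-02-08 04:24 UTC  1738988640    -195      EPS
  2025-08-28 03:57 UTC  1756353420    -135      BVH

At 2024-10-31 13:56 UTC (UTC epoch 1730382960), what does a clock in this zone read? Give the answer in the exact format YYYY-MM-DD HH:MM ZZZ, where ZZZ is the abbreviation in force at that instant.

Query: 2024-10-31 13:56 UTC
Rule 3/5 (BVH, -02:15): 2024-10-31 13:37 UTC ≤ query < 2025-02-08 04:24 UTC
13·60 + 56 - 135 = 701 min
701 = 0·1440 + 701; 701 = 11·60 + 41 → 11:41, same day
→ 2024-10-31 11:41 BVH

2024-10-31 11:41 BVH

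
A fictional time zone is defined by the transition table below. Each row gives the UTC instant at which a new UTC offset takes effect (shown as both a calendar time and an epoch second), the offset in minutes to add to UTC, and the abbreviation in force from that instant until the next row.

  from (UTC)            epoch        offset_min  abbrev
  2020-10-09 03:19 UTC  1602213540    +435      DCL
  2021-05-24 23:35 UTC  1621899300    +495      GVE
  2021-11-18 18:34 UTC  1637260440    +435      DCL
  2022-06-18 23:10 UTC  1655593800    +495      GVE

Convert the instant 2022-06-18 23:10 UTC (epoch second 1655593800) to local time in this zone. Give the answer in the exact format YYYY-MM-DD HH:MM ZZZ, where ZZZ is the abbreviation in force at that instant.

Query: 2022-06-18 23:10 UTC
Rule 4/4 (GVE, +08:15): 2022-06-18 23:10 UTC ≤ query < +∞
23·60 + 10 + 495 = 1885 min
1885 = 1·1440 + 445; 445 = 7·60 + 25 → 07:25, 2022-06-18 + 1 day = 2022-06-19
→ 2022-06-19 07:25 GVE

2022-06-19 07:25 GVE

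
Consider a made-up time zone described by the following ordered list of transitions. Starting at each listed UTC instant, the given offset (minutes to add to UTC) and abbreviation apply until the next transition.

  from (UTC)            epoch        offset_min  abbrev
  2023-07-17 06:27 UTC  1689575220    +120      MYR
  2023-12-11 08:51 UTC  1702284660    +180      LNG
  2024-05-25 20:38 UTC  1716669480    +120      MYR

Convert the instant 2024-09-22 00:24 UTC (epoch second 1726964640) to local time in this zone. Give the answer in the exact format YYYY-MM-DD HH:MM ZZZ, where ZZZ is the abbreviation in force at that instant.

Query: 2024-09-22 00:24 UTC
Rule 3/3 (MYR, +02:00): 2024-05-25 20:38 UTC ≤ query < +∞
0·60 + 24 + 120 = 144 min
144 = 0·1440 + 144; 144 = 2·60 + 24 → 02:24, same day
→ 2024-09-22 02:24 MYR

2024-09-22 02:24 MYR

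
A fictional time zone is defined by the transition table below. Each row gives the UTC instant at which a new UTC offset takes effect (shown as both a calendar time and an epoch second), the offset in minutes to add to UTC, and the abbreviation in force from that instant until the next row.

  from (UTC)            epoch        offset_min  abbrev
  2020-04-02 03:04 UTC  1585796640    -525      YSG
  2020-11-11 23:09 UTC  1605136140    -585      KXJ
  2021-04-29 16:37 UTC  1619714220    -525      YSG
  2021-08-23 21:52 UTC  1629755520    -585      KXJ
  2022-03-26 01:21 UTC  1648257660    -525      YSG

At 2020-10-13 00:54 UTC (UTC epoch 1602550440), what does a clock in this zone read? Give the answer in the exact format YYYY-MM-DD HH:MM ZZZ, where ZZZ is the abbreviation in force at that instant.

2020-10-12 16:09 YSG

Query: 2020-10-13 00:54 UTC
Rule 1/5 (YSG, -08:45): 2020-04-02 03:04 UTC ≤ query < 2020-11-11 23:09 UTC
0·60 + 54 - 525 = -471 min
-471 = -1·1440 + 969; 969 = 16·60 + 9 → 16:09, 2020-10-13 - 1 day = 2020-10-12
→ 2020-10-12 16:09 YSG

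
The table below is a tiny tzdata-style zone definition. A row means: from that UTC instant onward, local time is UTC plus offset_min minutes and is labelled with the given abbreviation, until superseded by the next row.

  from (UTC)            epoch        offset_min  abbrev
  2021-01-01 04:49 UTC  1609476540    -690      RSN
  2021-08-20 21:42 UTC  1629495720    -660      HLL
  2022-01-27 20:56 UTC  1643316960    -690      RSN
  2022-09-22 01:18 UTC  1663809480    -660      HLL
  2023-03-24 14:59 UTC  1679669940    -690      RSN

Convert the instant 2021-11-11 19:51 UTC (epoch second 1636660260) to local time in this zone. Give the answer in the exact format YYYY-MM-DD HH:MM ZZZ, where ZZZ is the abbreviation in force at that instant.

2021-11-11 08:51 HLL

Query: 2021-11-11 19:51 UTC
Rule 2/5 (HLL, -11:00): 2021-08-20 21:42 UTC ≤ query < 2022-01-27 20:56 UTC
19·60 + 51 - 660 = 531 min
531 = 0·1440 + 531; 531 = 8·60 + 51 → 08:51, same day
→ 2021-11-11 08:51 HLL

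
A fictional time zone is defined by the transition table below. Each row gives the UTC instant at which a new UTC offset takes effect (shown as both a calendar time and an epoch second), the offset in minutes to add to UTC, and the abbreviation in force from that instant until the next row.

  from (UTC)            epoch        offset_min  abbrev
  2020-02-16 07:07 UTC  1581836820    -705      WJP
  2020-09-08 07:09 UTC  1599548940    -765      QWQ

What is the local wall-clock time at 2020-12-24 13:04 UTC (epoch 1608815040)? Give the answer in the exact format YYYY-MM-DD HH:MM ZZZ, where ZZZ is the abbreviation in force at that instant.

2020-12-24 00:19 QWQ

Query: 2020-12-24 13:04 UTC
Rule 2/2 (QWQ, -12:45): 2020-09-08 07:09 UTC ≤ query < +∞
13·60 + 4 - 765 = 19 min
19 = 0·1440 + 19; 19 = 0·60 + 19 → 00:19, same day
→ 2020-12-24 00:19 QWQ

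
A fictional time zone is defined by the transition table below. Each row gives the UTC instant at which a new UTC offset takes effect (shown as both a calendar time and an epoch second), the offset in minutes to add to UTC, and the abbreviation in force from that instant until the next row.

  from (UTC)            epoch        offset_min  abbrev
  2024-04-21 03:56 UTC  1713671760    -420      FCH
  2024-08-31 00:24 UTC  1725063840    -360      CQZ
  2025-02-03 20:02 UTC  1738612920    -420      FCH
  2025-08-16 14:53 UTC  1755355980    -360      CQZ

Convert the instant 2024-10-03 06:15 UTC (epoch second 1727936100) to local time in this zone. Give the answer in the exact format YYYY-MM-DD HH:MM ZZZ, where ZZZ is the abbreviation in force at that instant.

Query: 2024-10-03 06:15 UTC
Rule 2/4 (CQZ, -06:00): 2024-08-31 00:24 UTC ≤ query < 2025-02-03 20:02 UTC
6·60 + 15 - 360 = 15 min
15 = 0·1440 + 15; 15 = 0·60 + 15 → 00:15, same day
→ 2024-10-03 00:15 CQZ

2024-10-03 00:15 CQZ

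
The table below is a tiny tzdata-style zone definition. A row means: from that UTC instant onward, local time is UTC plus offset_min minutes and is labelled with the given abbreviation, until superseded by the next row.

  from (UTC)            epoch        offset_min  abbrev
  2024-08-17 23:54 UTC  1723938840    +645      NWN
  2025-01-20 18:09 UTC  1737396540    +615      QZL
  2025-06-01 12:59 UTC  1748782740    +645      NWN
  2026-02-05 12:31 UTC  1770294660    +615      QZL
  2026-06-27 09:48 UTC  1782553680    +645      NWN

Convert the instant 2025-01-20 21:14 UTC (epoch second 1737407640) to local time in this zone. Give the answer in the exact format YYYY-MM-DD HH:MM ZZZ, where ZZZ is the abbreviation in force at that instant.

2025-01-21 07:29 QZL

Query: 2025-01-20 21:14 UTC
Rule 2/5 (QZL, +10:15): 2025-01-20 18:09 UTC ≤ query < 2025-06-01 12:59 UTC
21·60 + 14 + 615 = 1889 min
1889 = 1·1440 + 449; 449 = 7·60 + 29 → 07:29, 2025-01-20 + 1 day = 2025-01-21
→ 2025-01-21 07:29 QZL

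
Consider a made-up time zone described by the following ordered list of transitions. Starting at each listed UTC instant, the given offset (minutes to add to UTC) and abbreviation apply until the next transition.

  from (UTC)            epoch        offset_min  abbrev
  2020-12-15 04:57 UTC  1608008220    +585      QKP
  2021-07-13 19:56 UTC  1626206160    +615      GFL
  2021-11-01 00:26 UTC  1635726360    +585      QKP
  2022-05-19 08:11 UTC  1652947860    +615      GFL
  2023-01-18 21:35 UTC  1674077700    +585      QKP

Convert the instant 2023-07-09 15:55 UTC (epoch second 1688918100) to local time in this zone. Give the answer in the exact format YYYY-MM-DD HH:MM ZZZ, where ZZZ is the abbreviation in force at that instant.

2023-07-10 01:40 QKP

Query: 2023-07-09 15:55 UTC
Rule 5/5 (QKP, +09:45): 2023-01-18 21:35 UTC ≤ query < +∞
15·60 + 55 + 585 = 1540 min
1540 = 1·1440 + 100; 100 = 1·60 + 40 → 01:40, 2023-07-09 + 1 day = 2023-07-10
→ 2023-07-10 01:40 QKP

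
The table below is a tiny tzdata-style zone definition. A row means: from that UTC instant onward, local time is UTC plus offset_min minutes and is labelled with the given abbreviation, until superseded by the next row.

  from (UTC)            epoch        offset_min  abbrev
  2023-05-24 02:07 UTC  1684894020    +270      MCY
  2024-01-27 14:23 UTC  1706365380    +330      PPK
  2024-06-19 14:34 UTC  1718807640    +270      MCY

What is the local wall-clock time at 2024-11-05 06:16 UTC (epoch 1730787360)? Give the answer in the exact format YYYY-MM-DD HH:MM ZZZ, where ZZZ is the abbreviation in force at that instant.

2024-11-05 10:46 MCY

Query: 2024-11-05 06:16 UTC
Rule 3/3 (MCY, +04:30): 2024-06-19 14:34 UTC ≤ query < +∞
6·60 + 16 + 270 = 646 min
646 = 0·1440 + 646; 646 = 10·60 + 46 → 10:46, same day
→ 2024-11-05 10:46 MCY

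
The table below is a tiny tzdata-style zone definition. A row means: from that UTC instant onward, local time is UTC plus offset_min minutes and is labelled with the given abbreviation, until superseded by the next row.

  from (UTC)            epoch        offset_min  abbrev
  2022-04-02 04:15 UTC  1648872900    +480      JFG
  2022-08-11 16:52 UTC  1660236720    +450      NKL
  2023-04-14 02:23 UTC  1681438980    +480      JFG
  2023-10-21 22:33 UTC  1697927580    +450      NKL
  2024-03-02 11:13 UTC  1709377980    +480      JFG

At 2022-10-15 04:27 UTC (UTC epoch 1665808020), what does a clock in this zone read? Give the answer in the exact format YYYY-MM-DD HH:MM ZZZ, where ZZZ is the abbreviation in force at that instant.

Query: 2022-10-15 04:27 UTC
Rule 2/5 (NKL, +07:30): 2022-08-11 16:52 UTC ≤ query < 2023-04-14 02:23 UTC
4·60 + 27 + 450 = 717 min
717 = 0·1440 + 717; 717 = 11·60 + 57 → 11:57, same day
→ 2022-10-15 11:57 NKL

2022-10-15 11:57 NKL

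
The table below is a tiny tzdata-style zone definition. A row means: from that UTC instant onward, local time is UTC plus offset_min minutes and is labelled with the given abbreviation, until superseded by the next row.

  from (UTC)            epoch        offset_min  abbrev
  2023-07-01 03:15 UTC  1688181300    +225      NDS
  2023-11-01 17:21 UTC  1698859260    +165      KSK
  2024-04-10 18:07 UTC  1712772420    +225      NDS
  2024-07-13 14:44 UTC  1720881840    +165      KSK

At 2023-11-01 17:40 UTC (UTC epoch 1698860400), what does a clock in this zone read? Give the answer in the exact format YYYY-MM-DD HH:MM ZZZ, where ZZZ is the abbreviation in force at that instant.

2023-11-01 20:25 KSK

Query: 2023-11-01 17:40 UTC
Rule 2/4 (KSK, +02:45): 2023-11-01 17:21 UTC ≤ query < 2024-04-10 18:07 UTC
17·60 + 40 + 165 = 1225 min
1225 = 0·1440 + 1225; 1225 = 20·60 + 25 → 20:25, same day
→ 2023-11-01 20:25 KSK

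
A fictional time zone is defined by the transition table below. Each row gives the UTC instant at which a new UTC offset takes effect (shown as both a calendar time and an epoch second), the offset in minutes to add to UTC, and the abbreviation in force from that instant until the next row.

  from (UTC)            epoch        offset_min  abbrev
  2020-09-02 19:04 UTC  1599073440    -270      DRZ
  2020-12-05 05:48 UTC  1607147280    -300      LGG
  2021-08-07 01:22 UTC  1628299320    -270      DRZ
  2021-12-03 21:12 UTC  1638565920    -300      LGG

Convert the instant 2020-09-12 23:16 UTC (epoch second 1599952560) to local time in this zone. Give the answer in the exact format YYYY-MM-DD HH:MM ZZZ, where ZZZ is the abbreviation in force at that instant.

Query: 2020-09-12 23:16 UTC
Rule 1/4 (DRZ, -04:30): 2020-09-02 19:04 UTC ≤ query < 2020-12-05 05:48 UTC
23·60 + 16 - 270 = 1126 min
1126 = 0·1440 + 1126; 1126 = 18·60 + 46 → 18:46, same day
→ 2020-09-12 18:46 DRZ

2020-09-12 18:46 DRZ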